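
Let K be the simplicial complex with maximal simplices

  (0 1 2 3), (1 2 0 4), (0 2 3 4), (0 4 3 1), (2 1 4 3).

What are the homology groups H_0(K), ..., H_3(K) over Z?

H_0 = Z,  H_1 = 0,  H_2 = 0,  H_3 = Z.

We work with the vertex ordering 0 < 1 < 2 < 3 < 4. The simplices of K, each written with vertices in increasing order, are:

  0-simplices (5): [0], [1], [2], [3], [4]
  1-simplices (10): [0,1], [0,2], [0,3], [0,4], [1,2], [1,3], [1,4], [2,3], [2,4], [3,4]
  2-simplices (10): [0,1,2], [0,1,3], [0,1,4], [0,2,3], [0,2,4], [0,3,4], [1,2,3], [1,2,4], [1,3,4], [2,3,4]
  3-simplices (5): [0,1,2,3], [0,1,2,4], [0,1,3,4], [0,2,3,4], [1,2,3,4]

giving chain groups C_0 ≅ Z^5, C_1 ≅ Z^10, C_2 ≅ Z^10, C_3 ≅ Z^5.

Boundary ∂_1: C_1 → C_0 maps an edge to its endpoints' difference, ∂[p,q] = q − p. For instance
  ∂[2,4] = [4] − [2].
The 5×10 boundary matrix has rank 4 and Smith normal form diag(1,1,1,1).

Boundary ∂_2: C_2 → C_1 acts by ∂[p,q,r] = [q,r] − [p,r] + [p,q]. For instance
  ∂[0,1,3] = [1,3] − [0,3] + [0,1],
  ∂[1,2,4] = [2,4] − [1,4] + [1,2].
As a 10×10 matrix over Z this has rank 6, with invariant factors (1,1,1,1,1,1).

Boundary ∂_3: C_3 → C_2 sends each 3-simplex σ to the alternating sum Σ_i (−1)^i (σ with its i-th vertex removed). For instance
  ∂[0,1,2,4] = [1,2,4] − [0,2,4] + [0,1,4] − [0,1,2],
  ∂[0,1,3,4] = [1,3,4] − [0,3,4] + [0,1,4] − [0,1,3].
As a 10×5 matrix over Z this has rank 4, with invariant factors (1,1,1,1).

From H_k ≅ ker(∂_k) / im(∂_{k+1}) we obtain:

  H_0: rank C_0 − rank ∂_1 = 5 − 4 = 1, and the invariant factors of ∂_1 are all 1, so H_0 ≅ Z.
  H_1: rank ker ∂_1 − rank ∂_2 = (10 − 4) − 6 = 0, and the invariant factors of ∂_2 are all 1, so H_1 ≅ 0.
  H_2: rank ker ∂_2 − rank ∂_3 = (10 − 6) − 4 = 0, and the invariant factors of ∂_3 are all 1, so H_2 ≅ 0.
  H_3: rank ker ∂_3 − rank ∂_4 = (5 − 4) − 0 = 1, and there is no ∂_4, so H_3 ≅ Z.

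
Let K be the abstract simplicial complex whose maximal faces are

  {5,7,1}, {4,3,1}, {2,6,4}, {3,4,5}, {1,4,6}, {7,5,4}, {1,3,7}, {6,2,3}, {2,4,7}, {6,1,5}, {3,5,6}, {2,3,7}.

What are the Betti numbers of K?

Order the vertices as 1 < 2 < 3 < 4 < 5 < 6 < 7. Listing each simplex with vertices in this order, K has dimension 2 with simplices:

  0-simplices (7): [1], [2], [3], [4], [5], [6], [7]
  1-simplices (18): [1,3], [1,4], [1,5], [1,6], [1,7], [2,3], [2,4], [2,6], [2,7], [3,4], [3,5], [3,6], [3,7], [4,5], [4,6], [4,7], [5,6], [5,7]
  2-simplices (12): [1,3,4], [1,3,7], [1,4,6], [1,5,6], [1,5,7], [2,3,6], [2,3,7], [2,4,6], [2,4,7], [3,4,5], [3,5,6], [4,5,7]

Hence C_0 ≅ Z^7, C_1 ≅ Z^18, C_2 ≅ Z^12.

∂_1: C_1 → C_0 sends each edge [p,q] (with p < q) to q − p. For instance
  ∂[3,5] = [5] − [3].
This gives a 7×18 integer matrix of rank 6; reducing to Smith normal form yields diagonal entries (1,1,1,1,1,1).

Boundary ∂_2: C_2 → C_1 maps a triangle to the signed sum of its edges. For instance
  ∂[1,5,7] = [5,7] − [1,7] + [1,5],
  ∂[3,5,6] = [5,6] − [3,6] + [3,5].
The 18×12 boundary matrix has rank 12 and Smith normal form diag(1,1,1,1,1,1,1,1,1,1,1,2).

Computing H_k = (kernel of ∂_k) / (image of ∂_{k+1}):

  H_0: rank C_0 − rank ∂_1 = 7 − 6 = 1, and the invariant factors of ∂_1 are all 1, so H_0 ≅ Z.
  H_1: rank ker ∂_1 − rank ∂_2 = (18 − 6) − 12 = 0, and ∂_2 has invariant factor 2 > 1, so H_1 ≅ Z/2Z.
  H_2: rank ker ∂_2 − rank ∂_3 = (12 − 12) − 0 = 0, and there is no ∂_3, so H_2 ≅ 0.

Hence the Betti numbers are b_0 = 1, b_1 = 0, b_2 = 0.

b_0 = 1, b_1 = 0, b_2 = 0.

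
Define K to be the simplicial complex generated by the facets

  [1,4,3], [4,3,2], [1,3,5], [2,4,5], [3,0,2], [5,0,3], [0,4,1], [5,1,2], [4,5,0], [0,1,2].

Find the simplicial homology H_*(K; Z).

Take the total order 0 < 1 < 2 < 3 < 4 < 5 on the vertex set. Then K (dimension 2) consists of the simplices:

  0-simplices (6): [0], [1], [2], [3], [4], [5]
  1-simplices (15): [0,1], [0,2], [0,3], [0,4], [0,5], [1,2], [1,3], [1,4], [1,5], [2,3], [2,4], [2,5], [3,4], [3,5], [4,5]
  2-simplices (10): [0,1,2], [0,1,4], [0,2,3], [0,3,5], [0,4,5], [1,2,5], [1,3,4], [1,3,5], [2,3,4], [2,4,5]

Hence C_0 ≅ Z^6, C_1 ≅ Z^15, C_2 ≅ Z^10.

The boundary map ∂_1: C_1 → C_0 is given by ∂[p,q] = [q] − [p].
The 6×15 boundary matrix has rank 5 and Smith normal form diag(1,1,1,1,1).

The boundary map ∂_2: C_2 → C_1 acts by ∂[p,q,r] = [q,r] − [p,r] + [p,q]. For instance
  ∂[2,4,5] = [4,5] − [2,5] + [2,4],
  ∂[0,3,5] = [3,5] − [0,5] + [0,3].
This gives a 15×10 integer matrix of rank 10; reducing to Smith normal form yields diagonal entries (1,1,1,1,1,1,1,1,1,2).

Computing H_k = (kernel of ∂_k) / (image of ∂_{k+1}):

  H_0: rank C_0 − rank ∂_1 = 6 − 5 = 1, and the invariant factors of ∂_1 are all 1, so H_0 = Z.
  H_1: rank ker ∂_1 − rank ∂_2 = (15 − 5) − 10 = 0, and ∂_2 has invariant factor 2 > 1, so H_1 = Z/2.
  H_2: rank ker ∂_2 − rank ∂_3 = (10 − 10) − 0 = 0, and there is no ∂_3, so H_2 = 0.

(K is a triangulation of the real projective plane RP^2.)

H_0 ≅ Z,  H_1 ≅ Z/2,  H_2 = 0.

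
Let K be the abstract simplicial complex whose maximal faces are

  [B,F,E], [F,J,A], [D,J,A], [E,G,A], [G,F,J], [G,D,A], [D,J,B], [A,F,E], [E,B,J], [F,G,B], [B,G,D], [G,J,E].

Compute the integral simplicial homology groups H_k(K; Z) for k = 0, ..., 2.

H_0 ≅ Z,  H_1 ≅ Z/2,  H_2 = 0.

Fix the vertex order A < B < D < E < F < G < J and write every simplex with vertices in increasing order. Then dim K = 2 and the simplices of K are:

  0-simplices (7): A, B, D, E, F, G, J
  1-simplices (18): AD, AE, AF, AG, AJ, BD, BE, BF, BG, BJ, DG, DJ, EF, EG, EJ, FG, FJ, GJ
  2-simplices (12): ADG, ADJ, AEF, AEG, AFJ, BDG, BDJ, BEF, BEJ, BFG, EGJ, FGJ

giving chain groups C_0 ≅ Z^7, C_1 ≅ Z^18, C_2 ≅ Z^12.

Boundary ∂_1: C_1 → C_0 sends each edge [p,q] (with p < q) to q − p.
This gives a 7×18 integer matrix of rank 6; reducing to Smith normal form yields diagonal entries (1,1,1,1,1,1).

Boundary ∂_2: C_2 → C_1 acts by ∂[p,q,r] = [q,r] − [p,r] + [p,q]. For instance
  ∂BDJ = DJ − BJ + BD,
  ∂BDG = DG − BG + BD.
The resulting 18×12 matrix has rank 12, and its Smith normal form has invariant factors (1,1,1,1,1,1,1,1,1,1,1,2).

Computing H_k = (kernel of ∂_k) / (image of ∂_{k+1}):

  H_0: rank C_0 − rank ∂_1 = 7 − 6 = 1, and the invariant factors of ∂_1 are all 1, so H_0 = Z.
  H_1: rank ker ∂_1 − rank ∂_2 = (18 − 6) − 12 = 0, and ∂_2 has invariant factor 2 > 1, so H_1 = Z/2.
  H_2: rank ker ∂_2 − rank ∂_3 = (12 − 12) − 0 = 0, and there is no ∂_3, so H_2 = 0.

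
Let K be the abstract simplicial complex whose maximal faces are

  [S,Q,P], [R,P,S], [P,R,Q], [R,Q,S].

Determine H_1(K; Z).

H_1 ≅ 0.

Take the total order P < Q < R < S on the vertex set. Then K (dimension 2) consists of the simplices:

  0-simplices (4): P, Q, R, S
  1-simplices (6): PQ, PR, PS, QR, QS, RS
  2-simplices (4): PQR, PQS, PRS, QRS

giving chain groups C_0 ≅ Z^4, C_1 ≅ Z^6, C_2 ≅ Z^4.

∂_1: C_1 → C_0 is given by ∂[p,q] = [q] − [p]. For instance
  ∂PR = R − P.
This gives a 4×6 integer matrix of rank 3; reducing to Smith normal form yields diagonal entries (1,1,1).

Boundary ∂_2: C_2 → C_1 maps a triangle to the signed sum of its edges. For instance
  ∂PRS = RS − PS + PR,
  ∂PQS = QS − PS + PQ.
The 6×4 boundary matrix has rank 3 and Smith normal form diag(1,1,1).

Computing H_k = (kernel of ∂_k) / (image of ∂_{k+1}):

  H_1: rank ker ∂_1 − rank ∂_2 = (6 − 3) − 3 = 0, and the invariant factors of ∂_2 are all 1, so H_1 = 0.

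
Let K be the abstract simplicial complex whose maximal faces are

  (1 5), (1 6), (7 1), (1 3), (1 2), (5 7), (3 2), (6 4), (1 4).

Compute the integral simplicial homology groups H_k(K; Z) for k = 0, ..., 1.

We work with the vertex ordering 1 < 2 < 3 < 4 < 5 < 6 < 7. The simplices of K, each written with vertices in increasing order, are:

  0-simplices (7): [1], [2], [3], [4], [5], [6], [7]
  1-simplices (9): [1,2], [1,3], [1,4], [1,5], [1,6], [1,7], [2,3], [4,6], [5,7]

so the chain groups are C_0 ≅ Z^7, C_1 ≅ Z^9.

∂_1: C_1 → C_0 is given by ∂[p,q] = [q] − [p].
As a 7×9 matrix over Z this has rank 6, with invariant factors (1,1,1,1,1,1).

Reading off H_k = ker ∂_k / im ∂_{k+1}:

  H_0: rank C_0 − rank ∂_1 = 7 − 6 = 1, and the invariant factors of ∂_1 are all 1, so H_0 = Z.
  H_1: rank ker ∂_1 − rank ∂_2 = (9 − 6) − 0 = 3, and there is no ∂_2, so H_1 = Z^3.

(K is a triangulation of a wedge of 3 circles.)

H_0 = Z,  H_1 = Z^3.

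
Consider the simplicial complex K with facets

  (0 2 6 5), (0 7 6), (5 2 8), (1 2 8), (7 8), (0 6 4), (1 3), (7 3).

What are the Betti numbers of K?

b_0 = 1, b_1 = 2, b_2 = 0, b_3 = 0.

We work with the vertex ordering 0 < 1 < 2 < 3 < 4 < 5 < 6 < 7 < 8. The simplices of K, each written with vertices in increasing order, are:

  0-simplices (9): [0], [1], [2], [3], [4], [5], [6], [7], [8]
  1-simplices (17): [0,2], [0,4], [0,5], [0,6], [0,7], [1,2], [1,3], [1,8], [2,5], [2,6], [2,8], [3,7], [4,6], [5,6], [5,8], [6,7], [7,8]
  2-simplices (8): [0,2,5], [0,2,6], [0,4,6], [0,5,6], [0,6,7], [1,2,8], [2,5,6], [2,5,8]
  3-simplices (1): [0,2,5,6]

Hence C_0 ≅ Z^9, C_1 ≅ Z^17, C_2 ≅ Z^8, C_3 ≅ Z^1.

∂_1: C_1 → C_0 maps an edge to its endpoints' difference, ∂[p,q] = q − p. For instance
  ∂[6,7] = [7] − [6].
The 9×17 boundary matrix has rank 8 and Smith normal form diag(1,1,1,1,1,1,1,1).

∂_2: C_2 → C_1 sends each 2-simplex [p,q,r] to [q,r] − [p,r] + [p,q]. For instance
  ∂[0,6,7] = [6,7] − [0,7] + [0,6],
  ∂[2,5,6] = [5,6] − [2,6] + [2,5].
The 17×8 boundary matrix has rank 7 and Smith normal form diag(1,1,1,1,1,1,1).

Boundary ∂_3: C_3 → C_2 sends each 3-simplex σ to the alternating sum Σ_i (−1)^i (σ with its i-th vertex removed). For instance
  ∂[0,2,5,6] = [2,5,6] − [0,5,6] + [0,2,6] − [0,2,5].
The resulting 8×1 matrix has rank 1, and its Smith normal form has invariant factors (1).

Reading off H_k = ker ∂_k / im ∂_{k+1}:

  H_0: rank C_0 − rank ∂_1 = 9 − 8 = 1, and the invariant factors of ∂_1 are all 1, so H_0 = Z.
  H_1: rank ker ∂_1 − rank ∂_2 = (17 − 8) − 7 = 2, and the invariant factors of ∂_2 are all 1, so H_1 = Z^2.
  H_2: rank ker ∂_2 − rank ∂_3 = (8 − 7) − 1 = 0, and the invariant factors of ∂_3 are all 1, so H_2 = 0.
  H_3: rank ker ∂_3 − rank ∂_4 = (1 − 1) − 0 = 0, and there is no ∂_4, so H_3 = 0.

Hence the Betti numbers are b_0 = 1, b_1 = 2, b_2 = 0, b_3 = 0.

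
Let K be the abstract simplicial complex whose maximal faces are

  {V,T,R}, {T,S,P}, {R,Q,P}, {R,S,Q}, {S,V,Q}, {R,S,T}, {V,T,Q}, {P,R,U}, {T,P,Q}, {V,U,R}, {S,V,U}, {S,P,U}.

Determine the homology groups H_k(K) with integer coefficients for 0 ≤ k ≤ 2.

H_0 = Z,  H_1 = Z/2Z,  H_2 = 0.

Fix the vertex order P < Q < R < S < T < U < V and write every simplex with vertices in increasing order. Then dim K = 2 and the simplices of K are:

  0-simplices (7): P, Q, R, S, T, U, V
  1-simplices (18): PQ, PR, PS, PT, PU, QR, QS, QT, QV, RS, RT, RU, RV, ST, SU, SV, TV, UV
  2-simplices (12): PQR, PQT, PRU, PST, PSU, QRS, QSV, QTV, RST, RTV, RUV, SUV

giving chain groups C_0 ≅ Z^7, C_1 ≅ Z^18, C_2 ≅ Z^12.

∂_1: C_1 → C_0 maps an edge to its endpoints' difference, ∂[p,q] = q − p. For instance
  ∂PU = U − P.
As a 7×18 matrix over Z this has rank 6, with invariant factors (1,1,1,1,1,1).

∂_2: C_2 → C_1 maps a triangle to the signed sum of its edges. For instance
  ∂QTV = TV − QV + QT,
  ∂PSU = SU − PU + PS.
As a 18×12 matrix over Z this has rank 12, with invariant factors (1,1,1,1,1,1,1,1,1,1,1,2).

Now H_k = ker ∂_k / im ∂_{k+1}, so:

  H_0: rank C_0 − rank ∂_1 = 7 − 6 = 1, and the invariant factors of ∂_1 are all 1, so H_0 = Z.
  H_1: rank ker ∂_1 − rank ∂_2 = (18 − 6) − 12 = 0, and ∂_2 has invariant factor 2 > 1, so H_1 = Z/2Z.
  H_2: rank ker ∂_2 − rank ∂_3 = (12 − 12) − 0 = 0, and there is no ∂_3, so H_2 = 0.

(K is a triangulation of the real projective plane RP^2.)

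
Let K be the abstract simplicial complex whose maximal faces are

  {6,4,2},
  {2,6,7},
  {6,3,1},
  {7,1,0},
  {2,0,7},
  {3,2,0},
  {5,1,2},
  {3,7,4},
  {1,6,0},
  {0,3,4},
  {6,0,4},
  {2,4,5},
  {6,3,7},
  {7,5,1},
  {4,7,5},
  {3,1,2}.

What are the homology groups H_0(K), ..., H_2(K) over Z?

H_0 ≅ Z,  H_1 ≅ Z^2,  H_2 ≅ Z.

Order the vertices as 0 < 1 < 2 < 3 < 4 < 5 < 6 < 7. Listing each simplex with vertices in this order, K has dimension 2 with simplices:

  0-simplices (8): [0], [1], [2], [3], [4], [5], [6], [7]
  1-simplices (24): (24 of them)
  2-simplices (16): [0,1,6], [0,1,7], [0,2,3], [0,2,7], [0,3,4], [0,4,6], [1,2,3], [1,2,5], [1,3,6], [1,5,7], [2,4,5], [2,4,6], [2,6,7], [3,4,7], [3,6,7], [4,5,7]

giving chain groups C_0 ≅ Z^8, C_1 ≅ Z^24, C_2 ≅ Z^16.

∂_1: C_1 → C_0 maps an edge to its endpoints' difference, ∂[p,q] = q − p. For instance
  ∂[0,6] = [6] − [0].
As a 8×24 matrix over Z this has rank 7, with invariant factors (1,1,1,1,1,1,1).

The boundary map ∂_2: C_2 → C_1 sends each 2-simplex [p,q,r] to [q,r] − [p,r] + [p,q]. For instance
  ∂[2,6,7] = [6,7] − [2,7] + [2,6],
  ∂[1,3,6] = [3,6] − [1,6] + [1,3].
This gives a 24×16 integer matrix of rank 15; reducing to Smith normal form yields diagonal entries (1,1,1,1,1,1,1,1,1,1,1,1,1,1,1).

From H_k ≅ ker(∂_k) / im(∂_{k+1}) we obtain:

  H_0: rank C_0 − rank ∂_1 = 8 − 7 = 1, and the invariant factors of ∂_1 are all 1, so H_0 ≅ Z.
  H_1: rank ker ∂_1 − rank ∂_2 = (24 − 7) − 15 = 2, and the invariant factors of ∂_2 are all 1, so H_1 ≅ Z^2.
  H_2: rank ker ∂_2 − rank ∂_3 = (16 − 15) − 0 = 1, and there is no ∂_3, so H_2 ≅ Z.

As a check, the Euler characteristic is 8 − 24 + 16 = 0, which agrees with 1 − 2 + 1 = 0.
(K is a triangulation of the torus T^2.)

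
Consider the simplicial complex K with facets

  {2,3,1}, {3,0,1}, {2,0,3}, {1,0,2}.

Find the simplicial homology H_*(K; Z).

Fix the vertex order 0 < 1 < 2 < 3 and write every simplex with vertices in increasing order. Then dim K = 2 and the simplices of K are:

  0-simplices (4): [0], [1], [2], [3]
  1-simplices (6): [0,1], [0,2], [0,3], [1,2], [1,3], [2,3]
  2-simplices (4): [0,1,2], [0,1,3], [0,2,3], [1,2,3]

Hence C_0 ≅ Z^4, C_1 ≅ Z^6, C_2 ≅ Z^4.

The boundary map ∂_1: C_1 → C_0 sends each edge [p,q] (with p < q) to q − p. For instance
  ∂[0,2] = [2] − [0].
This gives a 4×6 integer matrix of rank 3; reducing to Smith normal form yields diagonal entries (1,1,1).

The boundary map ∂_2: C_2 → C_1 acts by ∂[p,q,r] = [q,r] − [p,r] + [p,q]. For instance
  ∂[1,2,3] = [2,3] − [1,3] + [1,2],
  ∂[0,2,3] = [2,3] − [0,3] + [0,2].
The 6×4 boundary matrix has rank 3 and Smith normal form diag(1,1,1).

Now H_k = ker ∂_k / im ∂_{k+1}, so:

  H_0: rank C_0 − rank ∂_1 = 4 − 3 = 1, and the invariant factors of ∂_1 are all 1, so H_0 = Z.
  H_1: rank ker ∂_1 − rank ∂_2 = (6 − 3) − 3 = 0, and the invariant factors of ∂_2 are all 1, so H_1 = 0.
  H_2: rank ker ∂_2 − rank ∂_3 = (4 − 3) − 0 = 1, and there is no ∂_3, so H_2 = Z.

As a check, the Euler characteristic is 4 − 6 + 4 = 2, which agrees with 1 − 0 + 1 = 2.

H_0 ≅ Z,  H_1 = 0,  H_2 ≅ Z.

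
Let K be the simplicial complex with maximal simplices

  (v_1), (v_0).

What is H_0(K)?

Fix the vertex order v_0 < v_1 and write every simplex with vertices in increasing order. Then dim K = 0 and the simplices of K are:

  0-simplices (2): [v_0], [v_1]

giving chain groups C_0 ≅ Z^2.

From H_k ≅ ker(∂_k) / im(∂_{k+1}) we obtain:

  H_0: rank C_0 − rank ∂_1 = 2 − 0 = 2, and there is no ∂_1, so H_0 = Z^2.

(K is a triangulation of a set of 2 points.)

H_0 = Z^2.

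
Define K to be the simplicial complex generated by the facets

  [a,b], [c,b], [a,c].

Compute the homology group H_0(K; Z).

Order the vertices as a < b < c. Listing each simplex with vertices in this order, K has dimension 1 with simplices:

  0-simplices (3): a, b, c
  1-simplices (3): ab, ac, bc

Hence C_0 ≅ Z^3, C_1 ≅ Z^3.

The boundary map ∂_1: C_1 → C_0 maps an edge to its endpoints' difference, ∂[p,q] = q − p. For instance
  ∂bc = c − b.
The 3×3 boundary matrix has rank 2 and Smith normal form diag(1,1).

Reading off H_k = ker ∂_k / im ∂_{k+1}:

  H_0: rank C_0 − rank ∂_1 = 3 − 2 = 1, and the invariant factors of ∂_1 are all 1, so H_0 ≅ Z.

H_0 ≅ Z.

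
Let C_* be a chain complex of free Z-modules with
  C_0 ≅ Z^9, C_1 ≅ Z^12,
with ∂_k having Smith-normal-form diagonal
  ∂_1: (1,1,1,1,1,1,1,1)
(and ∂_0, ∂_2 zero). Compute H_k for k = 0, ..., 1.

H_0: b_0 = 9 − 0 − 8 = 1; torsion from ∂_1 factors > 1: none. So H_0 ≅ Z.
H_1: b_1 = 12 − 8 − 0 = 4; torsion from ∂_2 factors > 1: none. So H_1 ≅ Z^4.

H_0 ≅ Z,  H_1 ≅ Z^4.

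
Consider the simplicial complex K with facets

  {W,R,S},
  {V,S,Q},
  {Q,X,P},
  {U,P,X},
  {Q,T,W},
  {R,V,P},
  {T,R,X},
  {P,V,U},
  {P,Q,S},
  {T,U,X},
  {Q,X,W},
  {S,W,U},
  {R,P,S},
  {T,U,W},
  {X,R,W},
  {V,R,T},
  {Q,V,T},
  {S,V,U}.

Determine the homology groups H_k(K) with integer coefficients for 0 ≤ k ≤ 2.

Fix the vertex order P < Q < R < S < T < U < V < W < X and write every simplex with vertices in increasing order. Then dim K = 2 and the simplices of K are:

  0-simplices (9): P, Q, R, S, T, U, V, W, X
  1-simplices (27): PQ, PR, PS, PU, PV, PX, QS, QT, QV, QW, QX, RS, RT, RV, RW, RX, SU, SV, SW, TU, TV, TW, TX, UV, UW, UX, WX
  2-simplices (18): PQS, PQX, PRS, PRV, PUV, PUX, QSV, QTV, QTW, QWX, RSW, RTV, RTX, RWX, SUV, SUW, TUW, TUX

giving chain groups C_0 ≅ Z^9, C_1 ≅ Z^27, C_2 ≅ Z^18.

The boundary map ∂_1: C_1 → C_0 is given by ∂[p,q] = [q] − [p].
This gives a 9×27 integer matrix of rank 8; reducing to Smith normal form yields diagonal entries (1,1,1,1,1,1,1,1).

∂_2: C_2 → C_1 maps a triangle to the signed sum of its edges. For instance
  ∂SUV = UV − SV + SU,
  ∂PRS = RS − PS + PR.
This gives a 27×18 integer matrix of rank 18; reducing to Smith normal form yields diagonal entries (1,1,1,1,1,1,1,1,1,1,1,1,1,1,1,1,1,2).

Reading off H_k = ker ∂_k / im ∂_{k+1}:

  H_0: rank C_0 − rank ∂_1 = 9 − 8 = 1, and the invariant factors of ∂_1 are all 1, so H_0 ≅ Z.
  H_1: rank ker ∂_1 − rank ∂_2 = (27 − 8) − 18 = 1, and ∂_2 has invariant factor 2 > 1, so H_1 ≅ Z ⊕ Z/2.
  H_2: rank ker ∂_2 − rank ∂_3 = (18 − 18) − 0 = 0, and there is no ∂_3, so H_2 ≅ 0.

H_0 ≅ Z,  H_1 ≅ Z ⊕ Z/2,  H_2 = 0.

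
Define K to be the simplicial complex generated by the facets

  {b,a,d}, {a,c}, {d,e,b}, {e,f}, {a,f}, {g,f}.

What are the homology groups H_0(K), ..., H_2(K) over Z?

Order the vertices as a < b < c < d < e < f < g. Listing each simplex with vertices in this order, K has dimension 2 with simplices:

  0-simplices (7): a, b, c, d, e, f, g
  1-simplices (9): ab, ac, ad, af, bd, be, de, ef, fg
  2-simplices (2): abd, bde

Hence C_0 ≅ Z^7, C_1 ≅ Z^9, C_2 ≅ Z^2.

Boundary ∂_1: C_1 → C_0 is given by ∂[p,q] = [q] − [p].
This gives a 7×9 integer matrix of rank 6; reducing to Smith normal form yields diagonal entries (1,1,1,1,1,1).

∂_2: C_2 → C_1 acts by ∂[p,q,r] = [q,r] − [p,r] + [p,q]. For instance
  ∂abd = bd − ad + ab,
  ∂bde = de − be + bd.
This gives a 9×2 integer matrix of rank 2; reducing to Smith normal form yields diagonal entries (1,1).

Reading off H_k = ker ∂_k / im ∂_{k+1}:

  H_0: rank C_0 − rank ∂_1 = 7 − 6 = 1, and the invariant factors of ∂_1 are all 1, so H_0 = Z.
  H_1: rank ker ∂_1 − rank ∂_2 = (9 − 6) − 2 = 1, and the invariant factors of ∂_2 are all 1, so H_1 = Z.
  H_2: rank ker ∂_2 − rank ∂_3 = (2 − 2) − 0 = 0, and there is no ∂_3, so H_2 = 0.

H_0 = Z,  H_1 = Z,  H_2 = 0.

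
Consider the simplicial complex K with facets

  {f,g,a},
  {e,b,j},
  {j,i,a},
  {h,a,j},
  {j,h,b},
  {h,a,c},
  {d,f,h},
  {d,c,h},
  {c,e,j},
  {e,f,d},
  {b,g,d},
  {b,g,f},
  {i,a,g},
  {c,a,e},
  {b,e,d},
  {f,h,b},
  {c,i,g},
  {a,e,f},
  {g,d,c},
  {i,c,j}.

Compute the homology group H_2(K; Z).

K has 10 vertices, 30 edges, 20 triangles.
rank ∂_2 = 20, rank ∂_3 = 0 ⇒ b_2 = 20 − 20 − 0 = 0. So H_2 = 0.

H_2 ≅ 0.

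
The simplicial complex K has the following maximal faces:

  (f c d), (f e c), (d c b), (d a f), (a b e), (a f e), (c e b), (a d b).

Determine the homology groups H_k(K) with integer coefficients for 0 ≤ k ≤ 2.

H_0 ≅ Z,  H_1 = 0,  H_2 ≅ Z.

Take the total order a < b < c < d < e < f on the vertex set. Then K (dimension 2) consists of the simplices:

  0-simplices (6): a, b, c, d, e, f
  1-simplices (12): ab, ad, ae, af, bc, bd, be, cd, ce, cf, df, ef
  2-simplices (8): abd, abe, adf, aef, bcd, bce, cdf, cef

Hence C_0 ≅ Z^6, C_1 ≅ Z^12, C_2 ≅ Z^8.

The boundary map ∂_1: C_1 → C_0 is given by ∂[p,q] = [q] − [p]. For instance
  ∂ce = e − c.
This gives a 6×12 integer matrix of rank 5; reducing to Smith normal form yields diagonal entries (1,1,1,1,1).

∂_2: C_2 → C_1 maps a triangle to the signed sum of its edges. For instance
  ∂abe = be − ae + ab,
  ∂bcd = cd − bd + bc.
The resulting 12×8 matrix has rank 7, and its Smith normal form has invariant factors (1,1,1,1,1,1,1).

Now H_k = ker ∂_k / im ∂_{k+1}, so:

  H_0: rank C_0 − rank ∂_1 = 6 − 5 = 1, and the invariant factors of ∂_1 are all 1, so H_0 ≅ Z.
  H_1: rank ker ∂_1 − rank ∂_2 = (12 − 5) − 7 = 0, and the invariant factors of ∂_2 are all 1, so H_1 ≅ 0.
  H_2: rank ker ∂_2 − rank ∂_3 = (8 − 7) − 0 = 1, and there is no ∂_3, so H_2 ≅ Z.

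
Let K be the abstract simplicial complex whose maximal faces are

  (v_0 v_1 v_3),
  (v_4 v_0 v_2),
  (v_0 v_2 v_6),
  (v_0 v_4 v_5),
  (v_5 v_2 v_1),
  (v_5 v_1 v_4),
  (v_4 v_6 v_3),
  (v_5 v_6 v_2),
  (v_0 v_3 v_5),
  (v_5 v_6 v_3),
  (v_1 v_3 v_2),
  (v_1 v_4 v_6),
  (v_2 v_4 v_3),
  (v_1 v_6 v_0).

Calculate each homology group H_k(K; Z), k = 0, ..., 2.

H_0 ≅ Z,  H_1 ≅ Z^2,  H_2 ≅ Z.

Fix the vertex order v_0 < v_1 < v_2 < v_3 < v_4 < v_5 < v_6 and write every simplex with vertices in increasing order. Then dim K = 2 and the simplices of K are:

  0-simplices (7): [v_0], [v_1], [v_2], [v_3], [v_4], [v_5], [v_6]
  1-simplices (21): (21 of them)
  2-simplices (14): (14 of them)

Hence C_0 ≅ Z^7, C_1 ≅ Z^21, C_2 ≅ Z^14.

∂_1: C_1 → C_0 sends each edge [p,q] (with p < q) to q − p. For instance
  ∂[v_0,v_6] = [v_6] − [v_0].
As a 7×21 matrix over Z this has rank 6, with invariant factors (1,1,1,1,1,1).

The boundary map ∂_2: C_2 → C_1 maps a triangle to the signed sum of its edges. For instance
  ∂[v_0,v_3,v_5] = [v_3,v_5] − [v_0,v_5] + [v_0,v_3],
  ∂[v_0,v_4,v_5] = [v_4,v_5] − [v_0,v_5] + [v_0,v_4].
As a 21×14 matrix over Z this has rank 13, with invariant factors (1,1,1,1,1,1,1,1,1,1,1,1,1).

From H_k ≅ ker(∂_k) / im(∂_{k+1}) we obtain:

  H_0: rank C_0 − rank ∂_1 = 7 − 6 = 1, and the invariant factors of ∂_1 are all 1, so H_0 = Z.
  H_1: rank ker ∂_1 − rank ∂_2 = (21 − 6) − 13 = 2, and the invariant factors of ∂_2 are all 1, so H_1 = Z^2.
  H_2: rank ker ∂_2 − rank ∂_3 = (14 − 13) − 0 = 1, and there is no ∂_3, so H_2 = Z.

As a check, the Euler characteristic is 7 − 21 + 14 = 0, which agrees with 1 − 2 + 1 = 0.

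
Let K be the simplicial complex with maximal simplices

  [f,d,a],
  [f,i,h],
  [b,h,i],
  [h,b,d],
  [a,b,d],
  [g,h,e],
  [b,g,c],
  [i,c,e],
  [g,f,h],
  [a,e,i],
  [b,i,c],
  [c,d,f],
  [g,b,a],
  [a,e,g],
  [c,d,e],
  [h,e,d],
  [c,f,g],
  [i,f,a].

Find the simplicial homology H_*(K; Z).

We work with the vertex ordering a < b < c < d < e < f < g < h < i. The simplices of K, each written with vertices in increasing order, are:

  0-simplices (9): a, b, c, d, e, f, g, h, i
  1-simplices (27): ab, ad, ae, af, ag, ai, bc, bd, bg, bh, bi, cd, ce, cf, cg, ci, de, df, dh, eg, eh, ei, fg, fh, fi, gh, hi
  2-simplices (18): abd, abg, adf, aeg, aei, afi, bcg, bci, bdh, bhi, cde, cdf, cei, cfg, deh, egh, fgh, fhi

Hence C_0 ≅ Z^9, C_1 ≅ Z^27, C_2 ≅ Z^18.

∂_1: C_1 → C_0 maps an edge to its endpoints' difference, ∂[p,q] = q − p. For instance
  ∂dh = h − d.
The resulting 9×27 matrix has rank 8, and its Smith normal form has invariant factors (1,1,1,1,1,1,1,1).

Boundary ∂_2: C_2 → C_1 sends each 2-simplex [p,q,r] to [q,r] − [p,r] + [p,q]. For instance
  ∂abg = bg − ag + ab,
  ∂bcg = cg − bg + bc.
This gives a 27×18 integer matrix of rank 17; reducing to Smith normal form yields diagonal entries (1,1,1,1,1,1,1,1,1,1,1,1,1,1,1,1,1).

Computing H_k = (kernel of ∂_k) / (image of ∂_{k+1}):

  H_0: rank C_0 − rank ∂_1 = 9 − 8 = 1, and the invariant factors of ∂_1 are all 1, so H_0 ≅ Z.
  H_1: rank ker ∂_1 − rank ∂_2 = (27 − 8) − 17 = 2, and the invariant factors of ∂_2 are all 1, so H_1 ≅ Z^2.
  H_2: rank ker ∂_2 − rank ∂_3 = (18 − 17) − 0 = 1, and there is no ∂_3, so H_2 ≅ Z.

H_0 ≅ Z,  H_1 ≅ Z^2,  H_2 ≅ Z.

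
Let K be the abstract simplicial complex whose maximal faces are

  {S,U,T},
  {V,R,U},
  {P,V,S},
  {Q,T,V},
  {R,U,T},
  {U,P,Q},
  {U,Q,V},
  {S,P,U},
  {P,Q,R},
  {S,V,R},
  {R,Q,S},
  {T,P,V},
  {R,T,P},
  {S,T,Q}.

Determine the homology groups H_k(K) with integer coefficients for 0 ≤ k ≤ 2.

H_0 ≅ Z,  H_1 ≅ Z^2,  H_2 ≅ Z.

Fix the vertex order P < Q < R < S < T < U < V and write every simplex with vertices in increasing order. Then dim K = 2 and the simplices of K are:

  0-simplices (7): P, Q, R, S, T, U, V
  1-simplices (21): PQ, PR, PS, PT, PU, PV, QR, QS, QT, QU, QV, RS, RT, RU, RV, ST, SU, SV, TU, TV, UV
  2-simplices (14): PQR, PQU, PRT, PSU, PSV, PTV, QRS, QST, QTV, QUV, RSV, RTU, RUV, STU

so the chain groups are C_0 ≅ Z^7, C_1 ≅ Z^21, C_2 ≅ Z^14.

∂_1: C_1 → C_0 sends each edge [p,q] (with p < q) to q − p.
The 7×21 boundary matrix has rank 6 and Smith normal form diag(1,1,1,1,1,1).

∂_2: C_2 → C_1 sends each 2-simplex [p,q,r] to [q,r] − [p,r] + [p,q]. For instance
  ∂QST = ST − QT + QS,
  ∂QUV = UV − QV + QU.
As a 21×14 matrix over Z this has rank 13, with invariant factors (1,1,1,1,1,1,1,1,1,1,1,1,1).

Now H_k = ker ∂_k / im ∂_{k+1}, so:

  H_0: rank C_0 − rank ∂_1 = 7 − 6 = 1, and the invariant factors of ∂_1 are all 1, so H_0 ≅ Z.
  H_1: rank ker ∂_1 − rank ∂_2 = (21 − 6) − 13 = 2, and the invariant factors of ∂_2 are all 1, so H_1 ≅ Z^2.
  H_2: rank ker ∂_2 − rank ∂_3 = (14 − 13) − 0 = 1, and there is no ∂_3, so H_2 ≅ Z.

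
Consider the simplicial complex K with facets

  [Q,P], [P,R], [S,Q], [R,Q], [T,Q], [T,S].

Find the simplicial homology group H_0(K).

Order the vertices as P < Q < R < S < T. Listing each simplex with vertices in this order, K has dimension 1 with simplices:

  0-simplices (5): P, Q, R, S, T
  1-simplices (6): PQ, PR, QR, QS, QT, ST

giving chain groups C_0 ≅ Z^5, C_1 ≅ Z^6.

∂_1: C_1 → C_0 sends each edge [p,q] (with p < q) to q − p. For instance
  ∂PQ = Q − P.
The resulting 5×6 matrix has rank 4, and its Smith normal form has invariant factors (1,1,1,1).

From H_k ≅ ker(∂_k) / im(∂_{k+1}) we obtain:

  H_0: rank C_0 − rank ∂_1 = 5 − 4 = 1, and the invariant factors of ∂_1 are all 1, so H_0 = Z.

H_0 ≅ Z.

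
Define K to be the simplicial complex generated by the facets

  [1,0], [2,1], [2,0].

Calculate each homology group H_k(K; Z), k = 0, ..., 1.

H_0 = Z,  H_1 = Z.

We work with the vertex ordering 0 < 1 < 2. The simplices of K, each written with vertices in increasing order, are:

  0-simplices (3): [0], [1], [2]
  1-simplices (3): [0,1], [0,2], [1,2]

so the chain groups are C_0 ≅ Z^3, C_1 ≅ Z^3.

∂_1: C_1 → C_0 is given by ∂[p,q] = [q] − [p].
As a 3×3 matrix over Z this has rank 2, with invariant factors (1,1).

Reading off H_k = ker ∂_k / im ∂_{k+1}:

  H_0: rank C_0 − rank ∂_1 = 3 − 2 = 1, and the invariant factors of ∂_1 are all 1, so H_0 = Z.
  H_1: rank ker ∂_1 − rank ∂_2 = (3 − 2) − 0 = 1, and there is no ∂_2, so H_1 = Z.

As a check, the Euler characteristic is 3 − 3 = 0, which agrees with 1 − 1 = 0.
(K is a triangulation of the circle S^1.)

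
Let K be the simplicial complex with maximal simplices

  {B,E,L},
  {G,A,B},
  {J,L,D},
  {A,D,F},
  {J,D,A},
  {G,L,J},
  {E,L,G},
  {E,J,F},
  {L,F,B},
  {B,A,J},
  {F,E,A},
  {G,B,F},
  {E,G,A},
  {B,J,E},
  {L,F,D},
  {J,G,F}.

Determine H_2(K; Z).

Order the vertices as A < B < D < E < F < G < J < L. Listing each simplex with vertices in this order, K has dimension 2 with simplices:

  0-simplices (8): A, B, D, E, F, G, J, L
  1-simplices (24): AB, AD, AE, AF, AG, AJ, BE, BF, BG, BJ, BL, DF, DJ, DL, EF, EG, EJ, EL, FG, FJ, FL, GJ, GL, JL
  2-simplices (16): ABG, ABJ, ADF, ADJ, AEF, AEG, BEJ, BEL, BFG, BFL, DFL, DJL, EFJ, EGL, FGJ, GJL

giving chain groups C_0 ≅ Z^8, C_1 ≅ Z^24, C_2 ≅ Z^16.

The boundary map ∂_1: C_1 → C_0 is given by ∂[p,q] = [q] − [p]. For instance
  ∂BF = F − B.
As a 8×24 matrix over Z this has rank 7, with invariant factors (1,1,1,1,1,1,1).

The boundary map ∂_2: C_2 → C_1 sends each 2-simplex [p,q,r] to [q,r] − [p,r] + [p,q]. For instance
  ∂BEJ = EJ − BJ + BE,
  ∂ADF = DF − AF + AD.
The resulting 24×16 matrix has rank 15, and its Smith normal form has invariant factors (1,1,1,1,1,1,1,1,1,1,1,1,1,1,1).

From H_k ≅ ker(∂_k) / im(∂_{k+1}) we obtain:

  H_2: rank ker ∂_2 − rank ∂_3 = (16 − 15) − 0 = 1, and there is no ∂_3, so H_2 ≅ Z.

(K is a triangulation of the torus T^2.)

H_2 = Z.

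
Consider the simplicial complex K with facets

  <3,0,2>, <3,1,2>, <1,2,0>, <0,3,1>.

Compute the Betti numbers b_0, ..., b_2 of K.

K has 4 vertices, 6 edges, 4 triangles.
rank ∂_0 = 0, rank ∂_1 = 3 ⇒ b_0 = 4 − 0 − 3 = 1; all invariant factors of ∂_1 are 1 so no torsion. So H_0 = Z.
rank ∂_1 = 3, rank ∂_2 = 3 ⇒ b_1 = 6 − 3 − 3 = 0; all invariant factors of ∂_2 are 1 so no torsion. So H_1 = 0.
rank ∂_2 = 3, rank ∂_3 = 0 ⇒ b_2 = 4 − 3 − 0 = 1. So H_2 = Z.

b_0 = 1, b_1 = 0, b_2 = 1.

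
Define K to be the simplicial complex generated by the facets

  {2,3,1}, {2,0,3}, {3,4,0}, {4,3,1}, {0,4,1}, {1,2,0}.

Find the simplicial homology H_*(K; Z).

H_0 = Z,  H_1 = 0,  H_2 = Z.

Fix the vertex order 0 < 1 < 2 < 3 < 4 and write every simplex with vertices in increasing order. Then dim K = 2 and the simplices of K are:

  0-simplices (5): [0], [1], [2], [3], [4]
  1-simplices (9): [0,1], [0,2], [0,3], [0,4], [1,2], [1,3], [1,4], [2,3], [3,4]
  2-simplices (6): [0,1,2], [0,1,4], [0,2,3], [0,3,4], [1,2,3], [1,3,4]

Hence C_0 ≅ Z^5, C_1 ≅ Z^9, C_2 ≅ Z^6.

Boundary ∂_1: C_1 → C_0 maps an edge to its endpoints' difference, ∂[p,q] = q − p.
This gives a 5×9 integer matrix of rank 4; reducing to Smith normal form yields diagonal entries (1,1,1,1).

The boundary map ∂_2: C_2 → C_1 acts by ∂[p,q,r] = [q,r] − [p,r] + [p,q]. For instance
  ∂[0,2,3] = [2,3] − [0,3] + [0,2],
  ∂[0,1,2] = [1,2] − [0,2] + [0,1].
The resulting 9×6 matrix has rank 5, and its Smith normal form has invariant factors (1,1,1,1,1).

From H_k ≅ ker(∂_k) / im(∂_{k+1}) we obtain:

  H_0: rank C_0 − rank ∂_1 = 5 − 4 = 1, and the invariant factors of ∂_1 are all 1, so H_0 = Z.
  H_1: rank ker ∂_1 − rank ∂_2 = (9 − 4) − 5 = 0, and the invariant factors of ∂_2 are all 1, so H_1 = 0.
  H_2: rank ker ∂_2 − rank ∂_3 = (6 − 5) − 0 = 1, and there is no ∂_3, so H_2 = Z.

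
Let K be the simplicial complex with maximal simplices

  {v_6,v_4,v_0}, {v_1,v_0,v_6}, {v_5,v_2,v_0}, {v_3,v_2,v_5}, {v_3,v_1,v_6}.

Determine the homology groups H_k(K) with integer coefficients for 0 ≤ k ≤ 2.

Order the vertices as v_0 < v_1 < v_2 < v_3 < v_4 < v_5 < v_6. Listing each simplex with vertices in this order, K has dimension 2 with simplices:

  0-simplices (7): [v_0], [v_1], [v_2], [v_3], [v_4], [v_5], [v_6]
  1-simplices (12): [v_0,v_1], [v_0,v_2], [v_0,v_4], [v_0,v_5], [v_0,v_6], [v_1,v_3], [v_1,v_6], [v_2,v_3], [v_2,v_5], [v_3,v_5], [v_3,v_6], [v_4,v_6]
  2-simplices (5): [v_0,v_1,v_6], [v_0,v_2,v_5], [v_0,v_4,v_6], [v_1,v_3,v_6], [v_2,v_3,v_5]

Hence C_0 ≅ Z^7, C_1 ≅ Z^12, C_2 ≅ Z^5.

Boundary ∂_1: C_1 → C_0 is given by ∂[p,q] = [q] − [p]. For instance
  ∂[v_3,v_5] = [v_5] − [v_3].
This gives a 7×12 integer matrix of rank 6; reducing to Smith normal form yields diagonal entries (1,1,1,1,1,1).

∂_2: C_2 → C_1 maps a triangle to the signed sum of its edges. For instance
  ∂[v_0,v_2,v_5] = [v_2,v_5] − [v_0,v_5] + [v_0,v_2],
  ∂[v_2,v_3,v_5] = [v_3,v_5] − [v_2,v_5] + [v_2,v_3].
As a 12×5 matrix over Z this has rank 5, with invariant factors (1,1,1,1,1).

From H_k ≅ ker(∂_k) / im(∂_{k+1}) we obtain:

  H_0: rank C_0 − rank ∂_1 = 7 − 6 = 1, and the invariant factors of ∂_1 are all 1, so H_0 ≅ Z.
  H_1: rank ker ∂_1 − rank ∂_2 = (12 − 6) − 5 = 1, and the invariant factors of ∂_2 are all 1, so H_1 ≅ Z.
  H_2: rank ker ∂_2 − rank ∂_3 = (5 − 5) − 0 = 0, and there is no ∂_3, so H_2 ≅ 0.

H_0 ≅ Z,  H_1 ≅ Z,  H_2 = 0.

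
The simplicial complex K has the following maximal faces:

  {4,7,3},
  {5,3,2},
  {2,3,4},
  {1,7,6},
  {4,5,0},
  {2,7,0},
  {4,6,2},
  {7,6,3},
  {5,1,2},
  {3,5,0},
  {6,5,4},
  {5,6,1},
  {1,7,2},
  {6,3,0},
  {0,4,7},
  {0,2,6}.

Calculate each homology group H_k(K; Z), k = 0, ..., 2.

Take the total order 0 < 1 < 2 < 3 < 4 < 5 < 6 < 7 on the vertex set. Then K (dimension 2) consists of the simplices:

  0-simplices (8): [0], [1], [2], [3], [4], [5], [6], [7]
  1-simplices (24): (24 of them)
  2-simplices (16): [0,2,6], [0,2,7], [0,3,5], [0,3,6], [0,4,5], [0,4,7], [1,2,5], [1,2,7], [1,5,6], [1,6,7], [2,3,4], [2,3,5], [2,4,6], [3,4,7], [3,6,7], [4,5,6]

giving chain groups C_0 ≅ Z^8, C_1 ≅ Z^24, C_2 ≅ Z^16.

The boundary map ∂_1: C_1 → C_0 is given by ∂[p,q] = [q] − [p]. For instance
  ∂[5,6] = [6] − [5].
The 8×24 boundary matrix has rank 7 and Smith normal form diag(1,1,1,1,1,1,1).

The boundary map ∂_2: C_2 → C_1 maps a triangle to the signed sum of its edges. For instance
  ∂[0,3,6] = [3,6] − [0,6] + [0,3],
  ∂[1,2,7] = [2,7] − [1,7] + [1,2].
As a 24×16 matrix over Z this has rank 15, with invariant factors (1,1,1,1,1,1,1,1,1,1,1,1,1,1,1).

From H_k ≅ ker(∂_k) / im(∂_{k+1}) we obtain:

  H_0: rank C_0 − rank ∂_1 = 8 − 7 = 1, and the invariant factors of ∂_1 are all 1, so H_0 ≅ Z.
  H_1: rank ker ∂_1 − rank ∂_2 = (24 − 7) − 15 = 2, and the invariant factors of ∂_2 are all 1, so H_1 ≅ Z^2.
  H_2: rank ker ∂_2 − rank ∂_3 = (16 − 15) − 0 = 1, and there is no ∂_3, so H_2 ≅ Z.

H_0 ≅ Z,  H_1 ≅ Z^2,  H_2 ≅ Z.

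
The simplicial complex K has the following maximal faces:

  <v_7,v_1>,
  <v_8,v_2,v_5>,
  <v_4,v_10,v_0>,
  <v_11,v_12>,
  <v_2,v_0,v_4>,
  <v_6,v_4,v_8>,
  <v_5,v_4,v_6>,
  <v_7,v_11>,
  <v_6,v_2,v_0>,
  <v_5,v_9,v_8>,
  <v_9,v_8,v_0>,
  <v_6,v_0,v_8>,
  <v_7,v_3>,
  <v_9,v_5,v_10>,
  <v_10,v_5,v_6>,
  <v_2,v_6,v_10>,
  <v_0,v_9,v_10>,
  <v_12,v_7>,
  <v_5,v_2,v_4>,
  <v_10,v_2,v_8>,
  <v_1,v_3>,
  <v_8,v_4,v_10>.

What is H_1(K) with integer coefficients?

H_1 = Z^4.

Take the total order v_0 < v_1 < v_2 < v_3 < v_4 < v_5 < v_6 < v_7 < v_8 < v_9 < v_10 < v_11 < v_12 on the vertex set. Then K (dimension 2) consists of the simplices:

  0-simplices (13): [v_0], [v_1], [v_2], [v_3], [v_4], [v_5], [v_6], [v_7], [v_8], [v_9], [v_10], [v_11], [v_12]
  1-simplices (30): (30 of them)
  2-simplices (16): (16 of them)

Hence C_0 ≅ Z^13, C_1 ≅ Z^30, C_2 ≅ Z^16.

Boundary ∂_1: C_1 → C_0 maps an edge to its endpoints' difference, ∂[p,q] = q − p. For instance
  ∂[v_5,v_10] = [v_10] − [v_5].
As a 13×30 matrix over Z this has rank 11, with invariant factors (1,1,1,1,1,1,1,1,1,1,1).

The boundary map ∂_2: C_2 → C_1 acts by ∂[p,q,r] = [q,r] − [p,r] + [p,q]. For instance
  ∂[v_5,v_6,v_10] = [v_6,v_10] − [v_5,v_10] + [v_5,v_6],
  ∂[v_0,v_4,v_10] = [v_4,v_10] − [v_0,v_10] + [v_0,v_4].
This gives a 30×16 integer matrix of rank 15; reducing to Smith normal form yields diagonal entries (1,1,1,1,1,1,1,1,1,1,1,1,1,1,1).

Computing H_k = (kernel of ∂_k) / (image of ∂_{k+1}):

  H_1: rank ker ∂_1 − rank ∂_2 = (30 − 11) − 15 = 4, and the invariant factors of ∂_2 are all 1, so H_1 ≅ Z^4.

(K is a triangulation of the disjoint union of the torus T^2 and a wedge of 2 circles.)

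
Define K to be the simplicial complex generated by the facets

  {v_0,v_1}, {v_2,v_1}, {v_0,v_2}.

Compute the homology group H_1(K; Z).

H_1 = Z.

K has 3 vertices, 3 edges.
rank ∂_1 = 2, rank ∂_2 = 0 ⇒ b_1 = 3 − 2 − 0 = 1. So H_1 ≅ Z.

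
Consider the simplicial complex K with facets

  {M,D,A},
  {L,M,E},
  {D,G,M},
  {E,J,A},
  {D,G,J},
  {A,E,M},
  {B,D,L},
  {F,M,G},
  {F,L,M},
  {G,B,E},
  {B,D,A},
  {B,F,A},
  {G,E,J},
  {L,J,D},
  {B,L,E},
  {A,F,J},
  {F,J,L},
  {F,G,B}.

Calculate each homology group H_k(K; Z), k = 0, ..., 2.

Order the vertices as A < B < D < E < F < G < J < L < M. Listing each simplex with vertices in this order, K has dimension 2 with simplices:

  0-simplices (9): A, B, D, E, F, G, J, L, M
  1-simplices (27): AB, AD, AE, AF, AJ, AM, BD, BE, BF, BG, BL, DG, DJ, DL, DM, EG, EJ, EL, EM, FG, FJ, FL, FM, GJ, GM, JL, LM
  2-simplices (18): ABD, ABF, ADM, AEJ, AEM, AFJ, BDL, BEG, BEL, BFG, DGJ, DGM, DJL, EGJ, ELM, FGM, FJL, FLM

so the chain groups are C_0 ≅ Z^9, C_1 ≅ Z^27, C_2 ≅ Z^18.

Boundary ∂_1: C_1 → C_0 sends each edge [p,q] (with p < q) to q − p.
The resulting 9×27 matrix has rank 8, and its Smith normal form has invariant factors (1,1,1,1,1,1,1,1).

The boundary map ∂_2: C_2 → C_1 sends each 2-simplex [p,q,r] to [q,r] − [p,r] + [p,q]. For instance
  ∂BFG = FG − BG + BF,
  ∂AEM = EM − AM + AE.
This gives a 27×18 integer matrix of rank 17; reducing to Smith normal form yields diagonal entries (1,1,1,1,1,1,1,1,1,1,1,1,1,1,1,1,1).

Reading off H_k = ker ∂_k / im ∂_{k+1}:

  H_0: rank C_0 − rank ∂_1 = 9 − 8 = 1, and the invariant factors of ∂_1 are all 1, so H_0 = Z.
  H_1: rank ker ∂_1 − rank ∂_2 = (27 − 8) − 17 = 2, and the invariant factors of ∂_2 are all 1, so H_1 = Z^2.
  H_2: rank ker ∂_2 − rank ∂_3 = (18 − 17) − 0 = 1, and there is no ∂_3, so H_2 = Z.

As a check, the Euler characteristic is 9 − 27 + 18 = 0, which agrees with 1 − 2 + 1 = 0.

H_0 ≅ Z,  H_1 ≅ Z^2,  H_2 ≅ Z.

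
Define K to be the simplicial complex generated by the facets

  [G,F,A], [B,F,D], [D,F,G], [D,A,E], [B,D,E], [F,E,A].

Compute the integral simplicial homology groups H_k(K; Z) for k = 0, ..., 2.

Order the vertices as A < B < D < E < F < G. Listing each simplex with vertices in this order, K has dimension 2 with simplices:

  0-simplices (6): A, B, D, E, F, G
  1-simplices (12): AD, AE, AF, AG, BD, BE, BF, DE, DF, DG, EF, FG
  2-simplices (6): ADE, AEF, AFG, BDE, BDF, DFG

giving chain groups C_0 ≅ Z^6, C_1 ≅ Z^12, C_2 ≅ Z^6.

∂_1: C_1 → C_0 is given by ∂[p,q] = [q] − [p]. For instance
  ∂AF = F − A.
This gives a 6×12 integer matrix of rank 5; reducing to Smith normal form yields diagonal entries (1,1,1,1,1).

∂_2: C_2 → C_1 maps a triangle to the signed sum of its edges. For instance
  ∂BDE = DE − BE + BD,
  ∂BDF = DF − BF + BD.
The resulting 12×6 matrix has rank 6, and its Smith normal form has invariant factors (1,1,1,1,1,1).

Reading off H_k = ker ∂_k / im ∂_{k+1}:

  H_0: rank C_0 − rank ∂_1 = 6 − 5 = 1, and the invariant factors of ∂_1 are all 1, so H_0 ≅ Z.
  H_1: rank ker ∂_1 − rank ∂_2 = (12 − 5) − 6 = 1, and the invariant factors of ∂_2 are all 1, so H_1 ≅ Z.
  H_2: rank ker ∂_2 − rank ∂_3 = (6 − 6) − 0 = 0, and there is no ∂_3, so H_2 ≅ 0.

As a check, the Euler characteristic is 6 − 12 + 6 = 0, which agrees with 1 − 1 + 0 = 0.

H_0 = Z,  H_1 = Z,  H_2 = 0.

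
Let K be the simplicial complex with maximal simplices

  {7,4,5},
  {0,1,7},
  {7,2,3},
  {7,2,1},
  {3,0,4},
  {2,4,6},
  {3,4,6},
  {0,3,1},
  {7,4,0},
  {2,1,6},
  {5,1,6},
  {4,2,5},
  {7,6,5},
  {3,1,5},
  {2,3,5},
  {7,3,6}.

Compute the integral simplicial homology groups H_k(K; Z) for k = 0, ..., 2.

H_0 = Z,  H_1 = Z^2,  H_2 = Z.

Order the vertices as 0 < 1 < 2 < 3 < 4 < 5 < 6 < 7. Listing each simplex with vertices in this order, K has dimension 2 with simplices:

  0-simplices (8): [0], [1], [2], [3], [4], [5], [6], [7]
  1-simplices (24): (24 of them)
  2-simplices (16): [0,1,3], [0,1,7], [0,3,4], [0,4,7], [1,2,6], [1,2,7], [1,3,5], [1,5,6], [2,3,5], [2,3,7], [2,4,5], [2,4,6], [3,4,6], [3,6,7], [4,5,7], [5,6,7]

giving chain groups C_0 ≅ Z^8, C_1 ≅ Z^24, C_2 ≅ Z^16.

The boundary map ∂_1: C_1 → C_0 is given by ∂[p,q] = [q] − [p]. For instance
  ∂[3,4] = [4] − [3].
As a 8×24 matrix over Z this has rank 7, with invariant factors (1,1,1,1,1,1,1).

∂_2: C_2 → C_1 sends each 2-simplex [p,q,r] to [q,r] − [p,r] + [p,q]. For instance
  ∂[1,5,6] = [5,6] − [1,6] + [1,5],
  ∂[1,3,5] = [3,5] − [1,5] + [1,3].
As a 24×16 matrix over Z this has rank 15, with invariant factors (1,1,1,1,1,1,1,1,1,1,1,1,1,1,1).

From H_k ≅ ker(∂_k) / im(∂_{k+1}) we obtain:

  H_0: rank C_0 − rank ∂_1 = 8 − 7 = 1, and the invariant factors of ∂_1 are all 1, so H_0 ≅ Z.
  H_1: rank ker ∂_1 − rank ∂_2 = (24 − 7) − 15 = 2, and the invariant factors of ∂_2 are all 1, so H_1 ≅ Z^2.
  H_2: rank ker ∂_2 − rank ∂_3 = (16 − 15) − 0 = 1, and there is no ∂_3, so H_2 ≅ Z.

(K is a triangulation of the torus T^2.)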